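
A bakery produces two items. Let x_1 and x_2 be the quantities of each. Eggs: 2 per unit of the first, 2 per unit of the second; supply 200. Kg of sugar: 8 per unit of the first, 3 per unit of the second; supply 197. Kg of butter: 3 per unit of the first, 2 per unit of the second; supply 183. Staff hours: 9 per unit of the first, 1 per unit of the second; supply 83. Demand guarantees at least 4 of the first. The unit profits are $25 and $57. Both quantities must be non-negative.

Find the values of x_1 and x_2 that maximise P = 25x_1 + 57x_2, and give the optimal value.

Feasible corners and P = 25x_1 + 57x_2:
  (83/9, 0) → P = 2075/9
  (4, 0) → P = 100
  (4, 47) → P = 2779

x_1 = 4, x_2 = 47, maximum P = 2779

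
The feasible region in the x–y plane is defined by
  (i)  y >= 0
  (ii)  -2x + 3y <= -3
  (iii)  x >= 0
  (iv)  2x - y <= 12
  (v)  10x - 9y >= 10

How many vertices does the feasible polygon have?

Pairwise boundary intersections that survive every other constraint:
  (3/2, 0)
  (6, 0)
  (33/4, 9/2)

3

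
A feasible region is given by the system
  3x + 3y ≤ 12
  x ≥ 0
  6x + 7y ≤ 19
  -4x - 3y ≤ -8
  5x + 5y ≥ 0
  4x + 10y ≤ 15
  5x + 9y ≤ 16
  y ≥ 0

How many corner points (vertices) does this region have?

5

The feasible vertices (each the meet of two boundaries and inside every other half-plane) are:
  (59/19, 1/19)
  (19/6, 0)
  (5/4, 1)
  (2, 0)
  (25/14, 11/14)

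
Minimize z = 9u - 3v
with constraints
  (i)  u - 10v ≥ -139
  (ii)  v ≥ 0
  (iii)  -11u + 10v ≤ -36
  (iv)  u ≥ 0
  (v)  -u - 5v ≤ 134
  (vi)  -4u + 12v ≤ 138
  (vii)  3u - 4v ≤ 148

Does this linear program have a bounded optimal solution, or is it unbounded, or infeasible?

Feasible corners and z = 9u - 3v:
  (35/2, 313/20) → z = 2211/20
  (1018/13, 565/26) → z = 16629/26
  (36/11, 0) → z = 324/11
  (148/3, 0) → z = 444
The feasible region has finitely many vertices and no improving ray; the minimum is 324/11 at (36/11, 0).

bounded optimum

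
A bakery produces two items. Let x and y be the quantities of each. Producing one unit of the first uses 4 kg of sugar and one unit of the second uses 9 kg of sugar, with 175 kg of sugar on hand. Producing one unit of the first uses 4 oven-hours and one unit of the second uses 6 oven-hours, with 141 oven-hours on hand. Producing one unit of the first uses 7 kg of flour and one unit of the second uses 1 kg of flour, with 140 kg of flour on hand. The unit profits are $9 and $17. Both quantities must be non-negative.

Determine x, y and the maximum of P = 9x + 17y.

x = 73/4, y = 34/3, maximum P = 4283/12

Extreme points and P = 9x + 17y:
  (0, 0) → P = 0
  (0, 175/9) → P = 2975/9
  (20, 0) → P = 180
  (73/4, 34/3) → P = 4283/12
  (699/38, 427/38) → P = 6775/19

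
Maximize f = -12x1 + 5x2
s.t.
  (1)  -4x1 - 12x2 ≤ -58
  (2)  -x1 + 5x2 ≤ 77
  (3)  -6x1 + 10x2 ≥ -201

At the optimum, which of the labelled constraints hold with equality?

(1) and (2)

Feasible corners and f = -12x1 + 5x2:
  (-317/16, 183/16) → f = 4719/16
  (187/7, -57/14) → f = -4773/14
  (355/4, 663/20) → f = -3597/4

The maximum is at (-317/16, 183/16). Substituting into each constraint, equality holds for (1) and (2); the remaining constraints have slack.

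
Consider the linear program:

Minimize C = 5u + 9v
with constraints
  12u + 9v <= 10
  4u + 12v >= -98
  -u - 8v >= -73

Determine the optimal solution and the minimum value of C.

u = -83, v = 39/2, minimum C = -479/2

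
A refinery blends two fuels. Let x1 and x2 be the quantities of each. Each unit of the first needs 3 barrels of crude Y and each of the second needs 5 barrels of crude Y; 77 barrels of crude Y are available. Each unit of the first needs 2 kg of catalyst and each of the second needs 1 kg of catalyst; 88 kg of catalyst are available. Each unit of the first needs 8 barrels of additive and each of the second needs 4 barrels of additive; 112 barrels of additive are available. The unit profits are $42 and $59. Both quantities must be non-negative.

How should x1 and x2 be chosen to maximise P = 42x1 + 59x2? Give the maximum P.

x1 = 9, x2 = 10, maximum P = 968

Corner points and P = 42x1 + 59x2:
  (0, 0) → P = 0
  (0, 77/5) → P = 4543/5
  (14, 0) → P = 588
  (9, 10) → P = 968

At the optimal vertex, 3x1 + 5x2 = 77 and 8x1 + 4x2 = 112.
Solving simultaneously gives x1 = 9, x2 = 10.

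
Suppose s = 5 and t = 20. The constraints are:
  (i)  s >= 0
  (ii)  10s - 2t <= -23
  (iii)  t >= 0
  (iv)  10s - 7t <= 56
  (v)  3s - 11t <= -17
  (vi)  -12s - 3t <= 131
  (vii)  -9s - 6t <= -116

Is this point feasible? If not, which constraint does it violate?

not feasible — violates (ii)

Constraint (ii): 10s - 2t = 10, which is not ≤ -23. All other constraints are satisfied.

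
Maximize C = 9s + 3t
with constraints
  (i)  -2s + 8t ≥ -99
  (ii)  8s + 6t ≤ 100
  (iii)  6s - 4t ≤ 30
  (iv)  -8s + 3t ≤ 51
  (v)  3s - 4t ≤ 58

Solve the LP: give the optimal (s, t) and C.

The optimum lies where 8s + 6t = 100 and 6s - 4t = 30.
Solving simultaneously gives s = 145/17, t = 90/17.

s = 145/17, t = 90/17, maximum C = 1575/17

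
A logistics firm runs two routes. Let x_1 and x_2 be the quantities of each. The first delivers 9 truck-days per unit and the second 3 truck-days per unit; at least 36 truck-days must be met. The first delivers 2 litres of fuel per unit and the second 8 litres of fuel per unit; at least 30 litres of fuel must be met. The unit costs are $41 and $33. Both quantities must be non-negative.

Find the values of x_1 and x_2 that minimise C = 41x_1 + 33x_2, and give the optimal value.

x_1 = 3, x_2 = 3, minimum C = 222

Corner points and C = 41x_1 + 33x_2:
  (0, 12) → C = 396
  (15, 0) → C = 615
  (3, 3) → C = 222
The feasible region is unbounded (it extends along (0, 1), (1, 0)), but C strictly increases along every unbounded feasible direction, so there is no improving ray and the minimum is attained at a vertex.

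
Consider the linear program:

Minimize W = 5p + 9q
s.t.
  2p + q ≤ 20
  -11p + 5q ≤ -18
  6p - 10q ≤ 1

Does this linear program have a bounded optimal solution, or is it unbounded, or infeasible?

bounded optimum

Vertices and W = 5p + 9q:
  (118/21, 184/21) → W = 2246/21
  (201/26, 59/13) → W = 159/2
  (35/16, 97/80) → W = 437/20
The feasible region has finitely many vertices and no improving ray; the minimum is 437/20 at (35/16, 97/80).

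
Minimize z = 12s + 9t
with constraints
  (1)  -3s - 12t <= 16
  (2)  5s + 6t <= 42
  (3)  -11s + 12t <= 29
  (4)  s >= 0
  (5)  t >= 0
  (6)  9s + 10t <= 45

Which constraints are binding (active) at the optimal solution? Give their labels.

(4) and (5)

Vertices and z = 12s + 9t:
  (0, 29/12) → z = 87/4
  (125/109, 378/109) → z = 4902/109
  (0, 0) → z = 0
  (5, 0) → z = 60

The minimum is at (0, 0). Substituting into each constraint, equality holds for (4) and (5); the remaining constraints have slack.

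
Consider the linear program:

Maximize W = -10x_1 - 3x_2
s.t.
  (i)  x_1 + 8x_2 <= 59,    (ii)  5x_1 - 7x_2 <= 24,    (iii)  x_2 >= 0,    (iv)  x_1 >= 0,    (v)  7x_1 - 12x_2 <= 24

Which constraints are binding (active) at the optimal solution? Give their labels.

Corner points and W = -10x_1 - 3x_2:
  (605/47, 271/47) → W = -6863/47
  (0, 59/8) → W = -177/8
  (120/11, 48/11) → W = -1344/11
  (0, 0) → W = 0
  (24/7, 0) → W = -240/7

The maximum is at (0, 0). Substituting into each constraint, equality holds for (iii) and (iv); the remaining constraints have slack.

(iii) and (iv)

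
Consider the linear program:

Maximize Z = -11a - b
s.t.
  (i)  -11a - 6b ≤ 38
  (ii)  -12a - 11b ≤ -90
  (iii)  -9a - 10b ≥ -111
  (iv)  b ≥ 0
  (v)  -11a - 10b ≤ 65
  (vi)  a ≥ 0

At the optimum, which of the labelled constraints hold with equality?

(ii) and (vi)

Corner points and Z = -11a - b:
  (15/2, 0) → Z = -165/2
  (0, 90/11) → Z = -90/11
  (37/3, 0) → Z = -407/3
  (0, 111/10) → Z = -111/10

The maximum is at (0, 90/11). Substituting into each constraint, equality holds for (ii) and (vi); the remaining constraints have slack.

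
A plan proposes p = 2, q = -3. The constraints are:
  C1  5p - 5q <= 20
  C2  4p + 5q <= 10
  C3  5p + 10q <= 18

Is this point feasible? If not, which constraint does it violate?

not feasible — violates C1

Constraint C1: 5p - 5q = 25, which is not ≤ 20. All other constraints are satisfied.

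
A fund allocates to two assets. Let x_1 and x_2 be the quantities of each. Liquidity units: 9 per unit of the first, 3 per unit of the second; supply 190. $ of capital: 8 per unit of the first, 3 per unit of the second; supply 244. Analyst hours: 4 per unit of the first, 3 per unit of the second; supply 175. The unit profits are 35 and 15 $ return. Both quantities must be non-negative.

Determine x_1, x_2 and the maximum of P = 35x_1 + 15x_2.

The optimum lies where 9x_1 + 3x_2 = 190 and 4x_1 + 3x_2 = 175.
Solving simultaneously gives x_1 = 3, x_2 = 163/3.

x_1 = 3, x_2 = 163/3, maximum P = 920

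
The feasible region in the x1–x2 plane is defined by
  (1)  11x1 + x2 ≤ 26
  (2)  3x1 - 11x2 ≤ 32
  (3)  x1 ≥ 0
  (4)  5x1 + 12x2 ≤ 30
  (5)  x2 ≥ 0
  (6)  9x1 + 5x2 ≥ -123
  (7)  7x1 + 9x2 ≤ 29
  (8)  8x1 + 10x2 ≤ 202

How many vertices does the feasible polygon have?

5

The feasible vertices (each the meet of two boundaries and inside every other half-plane) are:
  (26/11, 0)
  (205/92, 137/92)
  (0, 5/2)
  (0, 0)
  (2, 5/3)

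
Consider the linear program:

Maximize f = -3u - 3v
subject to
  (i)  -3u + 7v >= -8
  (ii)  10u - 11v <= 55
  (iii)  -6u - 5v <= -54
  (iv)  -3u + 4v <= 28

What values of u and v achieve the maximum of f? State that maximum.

u = 22/3, v = 2, maximum f = -28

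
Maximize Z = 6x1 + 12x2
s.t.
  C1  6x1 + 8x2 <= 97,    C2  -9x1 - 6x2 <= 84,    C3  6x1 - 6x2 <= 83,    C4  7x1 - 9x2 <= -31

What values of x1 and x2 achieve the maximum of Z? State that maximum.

Extreme points and Z = 6x1 + 12x2:
  (-209/6, 153/4) → Z = 250
  (125/22, 173/22) → Z = 1413/11
  (-314/41, -103/41) → Z = -3120/41

The binding constraints are 6x1 + 8x2 = 97 and -9x1 - 6x2 = 84.
Solving simultaneously gives x1 = -209/6, x2 = 153/4.

x1 = -209/6, x2 = 153/4, maximum Z = 250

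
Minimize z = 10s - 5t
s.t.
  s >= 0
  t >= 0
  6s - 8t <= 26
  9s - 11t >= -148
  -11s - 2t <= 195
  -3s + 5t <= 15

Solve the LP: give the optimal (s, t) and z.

s = 0, t = 3, minimum z = -15

Vertices and z = 10s - 5t:
  (0, 0) → z = 0
  (0, 3) → z = -15
  (13/3, 0) → z = 130/3
  (125/3, 28) → z = 830/3

The optimum lies where s = 0 and -3s + 5t = 15.
Solving simultaneously gives s = 0, t = 3.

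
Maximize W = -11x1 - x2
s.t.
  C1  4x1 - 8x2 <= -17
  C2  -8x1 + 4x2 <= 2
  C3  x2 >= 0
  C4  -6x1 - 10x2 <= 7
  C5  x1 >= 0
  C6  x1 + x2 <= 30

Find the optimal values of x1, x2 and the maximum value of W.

x1 = 13/12, x2 = 8/3, maximum W = -175/12

Corner points and W = -11x1 - x2:
  (13/12, 8/3) → W = -175/12
  (223/12, 137/12) → W = -1295/6
  (59/6, 121/6) → W = -385/3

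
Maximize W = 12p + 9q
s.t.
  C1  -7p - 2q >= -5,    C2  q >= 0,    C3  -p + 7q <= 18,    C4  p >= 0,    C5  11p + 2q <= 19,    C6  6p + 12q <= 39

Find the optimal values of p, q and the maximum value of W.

Extreme points and W = 12p + 9q:
  (5/7, 0) → W = 60/7
  (0, 5/2) → W = 45/2
  (0, 0) → W = 0

At the optimal vertex, -7p - 2q = -5 and p = 0.
Solving simultaneously gives p = 0, q = 5/2.

p = 0, q = 5/2, maximum W = 45/2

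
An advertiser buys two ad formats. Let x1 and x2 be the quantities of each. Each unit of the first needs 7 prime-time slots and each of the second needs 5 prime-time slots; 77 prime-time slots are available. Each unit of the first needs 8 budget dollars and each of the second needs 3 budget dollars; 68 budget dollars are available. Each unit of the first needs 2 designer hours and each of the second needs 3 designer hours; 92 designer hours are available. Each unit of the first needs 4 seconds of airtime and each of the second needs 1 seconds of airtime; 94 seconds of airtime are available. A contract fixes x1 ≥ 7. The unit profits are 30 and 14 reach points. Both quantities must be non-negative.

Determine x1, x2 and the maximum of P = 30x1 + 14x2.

x1 = 7, x2 = 4, maximum P = 266

Extreme points and P = 30x1 + 14x2:
  (17/2, 0) → P = 255
  (7, 0) → P = 210
  (7, 4) → P = 266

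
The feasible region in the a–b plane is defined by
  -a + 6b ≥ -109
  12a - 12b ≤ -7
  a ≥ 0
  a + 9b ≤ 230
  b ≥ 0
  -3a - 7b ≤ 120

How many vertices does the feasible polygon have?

Pairwise boundary intersections that survive every other constraint:
  (0, 7/12)
  (899/40, 2767/120)
  (0, 230/9)

3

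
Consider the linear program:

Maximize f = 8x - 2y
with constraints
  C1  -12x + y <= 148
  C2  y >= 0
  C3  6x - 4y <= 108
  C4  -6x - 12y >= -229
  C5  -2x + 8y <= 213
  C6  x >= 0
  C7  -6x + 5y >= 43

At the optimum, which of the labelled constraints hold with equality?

C4 and C7

Corner points and f = 8x - 2y:
  (0, 229/12) → f = -229/6
  (37/6, 16) → f = 52/3
  (0, 43/5) → f = -86/5

The maximum is at (37/6, 16). Substituting into each constraint, equality holds for C4 and C7; the remaining constraints have slack.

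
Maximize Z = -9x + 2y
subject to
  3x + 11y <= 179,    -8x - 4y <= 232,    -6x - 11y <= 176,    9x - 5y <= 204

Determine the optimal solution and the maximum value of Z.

Corner points and Z = -9x + 2y:
  (-43, 28) → Z = 443
  (3139/114, 333/38) → Z = -8751/38
  (-231/8, -1/4) → Z = 2075/8
  (1364/129, -936/43) → Z = -5964/43

x = -43, y = 28, maximum Z = 443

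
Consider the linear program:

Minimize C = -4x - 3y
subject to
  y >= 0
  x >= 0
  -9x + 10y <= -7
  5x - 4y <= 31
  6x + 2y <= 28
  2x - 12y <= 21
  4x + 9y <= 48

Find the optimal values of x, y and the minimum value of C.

x = 49/13, y = 35/13, minimum C = -301/13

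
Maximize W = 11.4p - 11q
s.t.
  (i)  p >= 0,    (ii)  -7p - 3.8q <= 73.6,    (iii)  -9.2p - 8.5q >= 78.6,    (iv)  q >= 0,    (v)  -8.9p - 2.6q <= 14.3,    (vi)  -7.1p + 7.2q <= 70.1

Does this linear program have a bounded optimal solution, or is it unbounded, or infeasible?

The boundaries p = 0 and q = 0 meet at (0, 0), but that point violates -9.2p - 8.5q ≥ 78.6. Every candidate vertex is excluded by some other constraint, so the feasible region is empty.

infeasible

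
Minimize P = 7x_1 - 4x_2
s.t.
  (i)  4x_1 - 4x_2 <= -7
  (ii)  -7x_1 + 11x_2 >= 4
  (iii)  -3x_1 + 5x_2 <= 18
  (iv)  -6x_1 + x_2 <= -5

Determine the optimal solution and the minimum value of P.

x_1 = 43/27, x_2 = 41/9, minimum P = -191/27

Extreme points and P = 7x_1 - 4x_2:
  (37/8, 51/8) → P = 55/8
  (27/20, 31/10) → P = -59/20
  (43/27, 41/9) → P = -191/27

At the optimal vertex, -3x_1 + 5x_2 = 18 and -6x_1 + x_2 = -5.
Solving simultaneously gives x_1 = 43/27, x_2 = 41/9.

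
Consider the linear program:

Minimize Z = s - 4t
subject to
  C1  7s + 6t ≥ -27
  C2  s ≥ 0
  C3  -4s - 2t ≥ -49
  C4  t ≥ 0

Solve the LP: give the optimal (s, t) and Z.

s = 0, t = 49/2, minimum Z = -98

Corner points and Z = s - 4t:
  (0, 49/2) → Z = -98
  (0, 0) → Z = 0
  (49/4, 0) → Z = 49/4

The optimum lies where s = 0 and -4s - 2t = -49.
Solving simultaneously gives s = 0, t = 49/2.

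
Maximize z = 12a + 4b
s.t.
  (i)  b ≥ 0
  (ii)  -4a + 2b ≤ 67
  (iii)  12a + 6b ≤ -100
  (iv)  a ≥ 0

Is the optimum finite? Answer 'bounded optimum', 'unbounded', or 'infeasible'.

infeasible

The boundaries b = 0 and -4a + 2b = 67 meet at (-67/4, 0), but that point violates a ≥ 0. Every candidate vertex is excluded by some other constraint, so the feasible region is empty.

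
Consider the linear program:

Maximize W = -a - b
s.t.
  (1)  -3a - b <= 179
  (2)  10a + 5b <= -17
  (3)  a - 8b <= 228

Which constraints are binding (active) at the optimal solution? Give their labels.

(1) and (3)

Corner points and W = -a - b:
  (-878/5, 1739/5) → W = -861/5
  (-1204/25, -863/25) → W = 2067/25
  (1004/85, -2297/85) → W = 1293/85

The maximum is at (-1204/25, -863/25). Substituting into each constraint, equality holds for (1) and (3); the remaining constraints have slack.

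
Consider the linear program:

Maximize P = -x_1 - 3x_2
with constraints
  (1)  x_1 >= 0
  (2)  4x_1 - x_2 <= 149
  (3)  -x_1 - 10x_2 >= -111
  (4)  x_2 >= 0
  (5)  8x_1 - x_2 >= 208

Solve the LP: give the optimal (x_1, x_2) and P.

x_1 = 26, x_2 = 0, maximum P = -26

Feasible corners and P = -x_1 - 3x_2:
  (1601/41, 295/41) → P = -2486/41
  (149/4, 0) → P = -149/4
  (2191/81, 680/81) → P = -4231/81
  (26, 0) → P = -26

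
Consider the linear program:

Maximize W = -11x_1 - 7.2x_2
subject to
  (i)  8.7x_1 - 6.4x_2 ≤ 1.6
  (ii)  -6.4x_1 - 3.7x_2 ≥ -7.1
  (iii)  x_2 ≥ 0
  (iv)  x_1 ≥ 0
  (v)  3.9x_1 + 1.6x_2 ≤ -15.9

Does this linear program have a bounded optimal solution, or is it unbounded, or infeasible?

The boundaries 8.7x_1 - 6.4x_2 = 1.6 and -6.4x_1 - 3.7x_2 = -7.1 meet at (5136/7315, 5153/7315), but that point violates 3.9x_1 + 1.6x_2 ≤ -15.9. Every candidate vertex is excluded by some other constraint, so the feasible region is empty.

infeasible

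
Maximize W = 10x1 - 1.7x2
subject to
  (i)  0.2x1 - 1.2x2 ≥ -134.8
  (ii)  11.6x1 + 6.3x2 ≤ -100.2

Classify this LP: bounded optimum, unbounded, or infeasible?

From the feasible point (-16158/253, 77182/759), moving in the direction (6.3, -11.6) keeps every constraint satisfied while W increases without bound.

unbounded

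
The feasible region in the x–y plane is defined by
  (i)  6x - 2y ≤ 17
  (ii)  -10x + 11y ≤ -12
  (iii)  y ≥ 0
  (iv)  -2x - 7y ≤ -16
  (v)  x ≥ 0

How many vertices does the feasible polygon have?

3

Intersecting each pair of boundary lines and keeping only the points that satisfy every inequality leaves:
  (163/46, 49/23)
  (151/46, 31/23)
  (65/23, 34/23)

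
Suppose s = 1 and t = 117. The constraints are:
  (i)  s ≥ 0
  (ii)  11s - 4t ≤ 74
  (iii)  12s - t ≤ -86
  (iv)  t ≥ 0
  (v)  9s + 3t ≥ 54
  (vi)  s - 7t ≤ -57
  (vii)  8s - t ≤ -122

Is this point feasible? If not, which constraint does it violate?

not feasible — violates (vii)

Constraint (vii): 8s - t = -109, which is not ≤ -122. All other constraints are satisfied.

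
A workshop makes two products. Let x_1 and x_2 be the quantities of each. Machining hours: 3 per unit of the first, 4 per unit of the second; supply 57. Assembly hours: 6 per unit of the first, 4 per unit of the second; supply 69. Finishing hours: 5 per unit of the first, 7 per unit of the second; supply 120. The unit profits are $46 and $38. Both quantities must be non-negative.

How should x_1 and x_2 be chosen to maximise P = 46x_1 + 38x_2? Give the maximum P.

x_1 = 4, x_2 = 45/4, maximum P = 1223/2

Feasible corners and P = 46x_1 + 38x_2:
  (0, 0) → P = 0
  (0, 57/4) → P = 1083/2
  (23/2, 0) → P = 529
  (4, 45/4) → P = 1223/2

The optimum lies where 3x_1 + 4x_2 = 57 and 6x_1 + 4x_2 = 69.
Solving simultaneously gives x_1 = 4, x_2 = 45/4.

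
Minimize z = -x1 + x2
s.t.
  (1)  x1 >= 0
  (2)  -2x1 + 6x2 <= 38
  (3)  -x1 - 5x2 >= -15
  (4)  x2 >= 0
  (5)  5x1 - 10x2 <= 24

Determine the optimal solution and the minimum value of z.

Vertices and z = -x1 + x2:
  (0, 3) → z = 3
  (0, 0) → z = 0
  (54/7, 51/35) → z = -219/35
  (24/5, 0) → z = -24/5

The binding constraints are -x1 - 5x2 = -15 and 5x1 - 10x2 = 24.
Solving simultaneously gives x1 = 54/7, x2 = 51/35.

x1 = 54/7, x2 = 51/35, minimum z = -219/35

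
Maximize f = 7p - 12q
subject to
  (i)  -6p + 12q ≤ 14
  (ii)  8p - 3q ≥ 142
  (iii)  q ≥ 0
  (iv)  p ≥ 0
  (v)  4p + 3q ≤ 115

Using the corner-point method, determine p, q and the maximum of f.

Corner points and f = 7p - 12q:
  (71/4, 0) → f = 497/4
  (257/12, 88/9) → f = 391/12
  (115/4, 0) → f = 805/4

The binding constraints are q = 0 and 4p + 3q = 115.
Solving simultaneously gives p = 115/4, q = 0.

p = 115/4, q = 0, maximum f = 805/4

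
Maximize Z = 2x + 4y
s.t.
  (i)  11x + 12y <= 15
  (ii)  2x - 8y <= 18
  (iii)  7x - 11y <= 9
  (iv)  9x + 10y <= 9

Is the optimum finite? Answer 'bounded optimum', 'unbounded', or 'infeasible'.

From the feasible point (-63/17, -54/17), moving in the direction (-10, 9) keeps every constraint satisfied while Z increases without bound.

unbounded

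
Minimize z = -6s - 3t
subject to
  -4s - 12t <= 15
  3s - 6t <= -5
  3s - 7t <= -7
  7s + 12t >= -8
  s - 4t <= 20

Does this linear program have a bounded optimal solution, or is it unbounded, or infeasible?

unbounded

From the feasible point (7/3, 2), moving in the direction (6, 3) keeps every constraint satisfied while z decreases without bound.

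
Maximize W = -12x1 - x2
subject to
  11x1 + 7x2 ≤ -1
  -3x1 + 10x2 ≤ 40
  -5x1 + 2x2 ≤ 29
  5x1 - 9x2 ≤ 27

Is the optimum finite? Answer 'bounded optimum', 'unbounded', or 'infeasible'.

Vertices and W = -12x1 - x2:
  (-290/131, 437/131) → W = 3043/131
  (90/67, -151/67) → W = -929/67
  (-105/22, 113/44) → W = 2407/44
  (-9, -8) → W = 116
The feasible region has finitely many vertices and no improving ray; the maximum is 116 at (-9, -8).

bounded optimum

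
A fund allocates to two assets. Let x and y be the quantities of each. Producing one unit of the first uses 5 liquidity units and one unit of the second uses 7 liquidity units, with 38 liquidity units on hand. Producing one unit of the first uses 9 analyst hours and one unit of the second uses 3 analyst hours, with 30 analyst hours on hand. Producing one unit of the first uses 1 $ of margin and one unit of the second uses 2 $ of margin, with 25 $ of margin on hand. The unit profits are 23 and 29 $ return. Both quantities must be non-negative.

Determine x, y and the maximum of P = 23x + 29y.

Feasible corners and P = 23x + 29y:
  (0, 0) → P = 0
  (0, 38/7) → P = 1102/7
  (10/3, 0) → P = 230/3
  (2, 4) → P = 162

x = 2, y = 4, maximum P = 162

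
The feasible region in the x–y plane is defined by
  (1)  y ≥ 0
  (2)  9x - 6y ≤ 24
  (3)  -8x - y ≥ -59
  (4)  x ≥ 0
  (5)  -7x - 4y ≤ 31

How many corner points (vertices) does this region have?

The feasible vertices (each the meet of two boundaries and inside every other half-plane) are:
  (8/3, 0)
  (0, 0)
  (126/19, 113/19)
  (0, 59)

4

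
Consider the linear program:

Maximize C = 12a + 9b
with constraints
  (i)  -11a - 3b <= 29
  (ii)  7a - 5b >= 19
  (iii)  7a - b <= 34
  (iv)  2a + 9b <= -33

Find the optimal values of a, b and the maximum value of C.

Vertices and C = 12a + 9b:
  (-22/19, -103/19) → C = -1191/19
  (73/32, -577/32) → C = -4317/32
  (6/73, -269/73) → C = -2349/73
  (21/5, -23/5) → C = 9

The binding constraints are 7a - b = 34 and 2a + 9b = -33.
Solving simultaneously gives a = 21/5, b = -23/5.

a = 21/5, b = -23/5, maximum C = 9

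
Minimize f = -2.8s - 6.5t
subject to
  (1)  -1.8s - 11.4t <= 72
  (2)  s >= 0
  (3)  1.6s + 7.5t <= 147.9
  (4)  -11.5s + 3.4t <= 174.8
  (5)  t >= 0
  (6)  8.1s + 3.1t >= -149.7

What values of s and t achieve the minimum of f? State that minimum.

s = 92.4375, t = 0, minimum f = -258.825

Feasible corners and f = -2.8s - 6.5t:
  (0, 19.72) → f = -128.18
  (0, 0) → f = 0
  (92.4375, 0) → f = -258.825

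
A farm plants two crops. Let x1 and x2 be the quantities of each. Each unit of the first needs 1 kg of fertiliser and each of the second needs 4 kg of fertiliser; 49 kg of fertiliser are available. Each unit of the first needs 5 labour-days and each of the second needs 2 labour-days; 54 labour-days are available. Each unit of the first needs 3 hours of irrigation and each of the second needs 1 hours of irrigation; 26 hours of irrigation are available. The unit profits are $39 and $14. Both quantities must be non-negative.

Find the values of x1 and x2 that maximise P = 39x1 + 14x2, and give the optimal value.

Extreme points and P = 39x1 + 14x2:
  (0, 0) → P = 0
  (0, 49/4) → P = 343/2
  (26/3, 0) → P = 338
  (5, 11) → P = 349

The optimum lies where x1 + 4x2 = 49 and 3x1 + x2 = 26.
Solving simultaneously gives x1 = 5, x2 = 11.

x1 = 5, x2 = 11, maximum P = 349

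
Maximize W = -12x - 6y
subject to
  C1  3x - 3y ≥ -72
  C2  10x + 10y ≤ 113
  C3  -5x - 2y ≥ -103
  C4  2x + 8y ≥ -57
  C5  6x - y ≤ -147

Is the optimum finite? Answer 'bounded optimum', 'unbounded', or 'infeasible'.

Feasible corners and W = -12x - 6y:
  (-249/10, -9/10) → W = 1521/5
  (-123/5, -3/5) → W = 1494/5
  (-1233/50, -24/25) → W = 7542/25
The feasible region has finitely many vertices and no improving ray; the maximum is 1521/5 at (-249/10, -9/10).

bounded optimum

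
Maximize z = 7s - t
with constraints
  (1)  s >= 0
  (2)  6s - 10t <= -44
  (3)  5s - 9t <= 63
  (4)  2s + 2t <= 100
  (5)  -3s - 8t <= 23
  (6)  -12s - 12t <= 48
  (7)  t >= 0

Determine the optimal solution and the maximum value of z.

s = 57/2, t = 43/2, maximum z = 178

Feasible corners and z = 7s - t:
  (0, 22/5) → z = -22/5
  (0, 50) → z = -50
  (57/2, 43/2) → z = 178

The binding constraints are 6s - 10t = -44 and 2s + 2t = 100.
Solving simultaneously gives s = 57/2, t = 43/2.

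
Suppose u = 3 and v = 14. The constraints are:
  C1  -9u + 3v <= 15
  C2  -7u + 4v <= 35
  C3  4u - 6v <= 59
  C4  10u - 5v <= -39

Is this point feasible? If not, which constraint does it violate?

C1: 15 ≤ 15 ✓
C2: 35 ≤ 35 ✓
C3: -72 ≤ 59 ✓
C4: -40 ≤ -39 ✓

feasible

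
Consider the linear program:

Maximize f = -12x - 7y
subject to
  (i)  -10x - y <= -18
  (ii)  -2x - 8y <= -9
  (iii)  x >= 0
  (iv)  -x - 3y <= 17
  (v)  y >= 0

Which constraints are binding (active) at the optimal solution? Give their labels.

(i) and (ii)

Vertices and f = -12x - 7y:
  (45/26, 9/13) → f = -333/13
  (0, 18) → f = -126
  (9/2, 0) → f = -54
The feasible region is unbounded (it extends along (0, 1), (1, 0)), but f strictly decreases along every unbounded feasible direction, so there is no improving ray and the maximum is attained at a vertex.

The maximum is at (45/26, 9/13). Substituting into each constraint, equality holds for (i) and (ii); the remaining constraints have slack.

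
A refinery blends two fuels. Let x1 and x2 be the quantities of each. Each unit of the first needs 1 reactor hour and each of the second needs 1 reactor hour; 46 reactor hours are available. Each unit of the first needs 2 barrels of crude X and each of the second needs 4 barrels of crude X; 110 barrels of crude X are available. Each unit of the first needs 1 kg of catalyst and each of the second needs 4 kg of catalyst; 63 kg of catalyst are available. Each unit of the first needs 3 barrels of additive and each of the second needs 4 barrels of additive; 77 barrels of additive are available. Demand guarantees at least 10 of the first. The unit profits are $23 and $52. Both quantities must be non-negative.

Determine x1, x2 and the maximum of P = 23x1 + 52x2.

x1 = 10, x2 = 47/4, maximum P = 841

Feasible corners and P = 23x1 + 52x2:
  (77/3, 0) → P = 1771/3
  (10, 0) → P = 230
  (10, 47/4) → P = 841

The optimum lies where 3x1 + 4x2 = 77 and x1 = 10.
Solving simultaneously gives x1 = 10, x2 = 47/4.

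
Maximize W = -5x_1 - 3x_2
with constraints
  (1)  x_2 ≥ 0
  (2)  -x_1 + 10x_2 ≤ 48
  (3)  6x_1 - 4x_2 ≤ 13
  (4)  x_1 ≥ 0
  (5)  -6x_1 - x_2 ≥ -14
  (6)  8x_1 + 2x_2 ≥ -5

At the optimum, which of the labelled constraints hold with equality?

(1) and (4)

Vertices and W = -5x_1 - 3x_2:
  (13/6, 0) → W = -65/6
  (0, 0) → W = 0
  (0, 24/5) → W = -72/5
  (92/61, 302/61) → W = -1366/61
  (23/10, 1/5) → W = -121/10

The maximum is at (0, 0). Substituting into each constraint, equality holds for (1) and (4); the remaining constraints have slack.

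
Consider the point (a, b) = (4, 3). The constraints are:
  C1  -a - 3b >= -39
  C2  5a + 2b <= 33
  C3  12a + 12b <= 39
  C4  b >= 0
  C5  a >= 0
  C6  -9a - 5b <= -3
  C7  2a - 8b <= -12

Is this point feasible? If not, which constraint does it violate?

Constraint C3: 12a + 12b = 84, which is not ≤ 39. All other constraints are satisfied.

not feasible — violates C3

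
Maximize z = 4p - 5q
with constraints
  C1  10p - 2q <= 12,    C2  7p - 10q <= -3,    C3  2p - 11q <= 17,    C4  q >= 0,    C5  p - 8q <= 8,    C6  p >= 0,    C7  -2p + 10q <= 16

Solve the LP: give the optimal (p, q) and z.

p = 63/43, q = 57/43, maximum z = -33/43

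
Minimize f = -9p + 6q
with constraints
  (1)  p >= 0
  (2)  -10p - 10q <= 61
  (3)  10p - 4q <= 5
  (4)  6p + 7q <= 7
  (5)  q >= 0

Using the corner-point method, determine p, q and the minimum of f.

p = 1/2, q = 0, minimum f = -9/2

Vertices and f = -9p + 6q:
  (0, 1) → f = 6
  (0, 0) → f = 0
  (63/94, 20/47) → f = -327/94
  (1/2, 0) → f = -9/2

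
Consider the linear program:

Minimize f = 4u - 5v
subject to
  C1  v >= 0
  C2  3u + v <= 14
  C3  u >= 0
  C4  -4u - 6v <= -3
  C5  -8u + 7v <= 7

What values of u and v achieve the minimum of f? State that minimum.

u = 91/29, v = 133/29, minimum f = -301/29

Extreme points and f = 4u - 5v:
  (14/3, 0) → f = 56/3
  (3/4, 0) → f = 3
  (91/29, 133/29) → f = -301/29
  (0, 1/2) → f = -5/2
  (0, 1) → f = -5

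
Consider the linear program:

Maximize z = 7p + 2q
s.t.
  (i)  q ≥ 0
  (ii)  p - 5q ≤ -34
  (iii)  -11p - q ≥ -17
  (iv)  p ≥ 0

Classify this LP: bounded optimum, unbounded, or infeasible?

bounded optimum

Extreme points and z = 7p + 2q:
  (51/56, 391/56) → z = 1139/56
  (0, 34/5) → z = 68/5
  (0, 17) → z = 34
The feasible region has finitely many vertices and no improving ray; the maximum is 34 at (0, 17).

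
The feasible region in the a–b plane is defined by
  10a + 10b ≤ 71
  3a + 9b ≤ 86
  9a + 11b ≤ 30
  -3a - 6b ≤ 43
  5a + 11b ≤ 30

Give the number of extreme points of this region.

5

Pairwise boundary intersections that survive every other constraint:
  (481/20, -339/20)
  (428/15, -643/30)
  (-301/3, 43)
  (-169/3, 85/3)
  (0, 30/11)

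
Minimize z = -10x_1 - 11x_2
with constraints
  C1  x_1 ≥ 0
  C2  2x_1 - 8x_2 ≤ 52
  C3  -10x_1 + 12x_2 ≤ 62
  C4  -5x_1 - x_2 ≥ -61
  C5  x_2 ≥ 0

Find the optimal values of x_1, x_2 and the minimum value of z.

Vertices and z = -10x_1 - 11x_2:
  (0, 31/6) → z = -341/6
  (0, 0) → z = 0
  (67/7, 92/7) → z = -1682/7
  (61/5, 0) → z = -122

x_1 = 67/7, x_2 = 92/7, minimum z = -1682/7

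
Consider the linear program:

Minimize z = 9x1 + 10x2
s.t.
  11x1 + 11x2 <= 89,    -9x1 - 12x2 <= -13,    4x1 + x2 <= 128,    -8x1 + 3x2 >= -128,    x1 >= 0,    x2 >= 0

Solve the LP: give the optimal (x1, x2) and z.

x1 = 0, x2 = 13/12, minimum z = 65/6

Extreme points and z = 9x1 + 10x2:
  (0, 89/11) → z = 890/11
  (89/11, 0) → z = 801/11
  (0, 13/12) → z = 65/6
  (13/9, 0) → z = 13

The binding constraints are -9x1 - 12x2 = -13 and x1 = 0.
Solving simultaneously gives x1 = 0, x2 = 13/12.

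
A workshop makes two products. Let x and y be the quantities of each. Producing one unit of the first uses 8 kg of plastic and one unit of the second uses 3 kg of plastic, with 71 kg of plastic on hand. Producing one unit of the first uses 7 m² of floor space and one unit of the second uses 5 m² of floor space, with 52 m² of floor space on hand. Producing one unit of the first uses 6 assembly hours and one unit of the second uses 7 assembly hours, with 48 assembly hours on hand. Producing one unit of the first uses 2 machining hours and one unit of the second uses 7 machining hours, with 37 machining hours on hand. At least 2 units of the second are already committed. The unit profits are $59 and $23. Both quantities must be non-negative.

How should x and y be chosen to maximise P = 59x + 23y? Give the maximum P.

Corner points and P = 59x + 23y:
  (0, 37/7) → P = 851/7
  (0, 2) → P = 46
  (11/4, 9/2) → P = 1063/4
  (17/3, 2) → P = 1141/3

The optimum lies where 6x + 7y = 48 and y = 2.
Solving simultaneously gives x = 17/3, y = 2.

x = 17/3, y = 2, maximum P = 1141/3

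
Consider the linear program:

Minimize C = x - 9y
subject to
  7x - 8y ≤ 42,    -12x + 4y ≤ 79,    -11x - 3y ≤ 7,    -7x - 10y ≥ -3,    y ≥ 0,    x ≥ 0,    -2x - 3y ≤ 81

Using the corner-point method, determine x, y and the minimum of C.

Feasible corners and C = x - 9y:
  (3/7, 0) → C = 3/7
  (0, 3/10) → C = -27/10
  (0, 0) → C = 0

The binding constraints are -7x - 10y = -3 and x = 0.
Solving simultaneously gives x = 0, y = 3/10.

x = 0, y = 3/10, minimum C = -27/10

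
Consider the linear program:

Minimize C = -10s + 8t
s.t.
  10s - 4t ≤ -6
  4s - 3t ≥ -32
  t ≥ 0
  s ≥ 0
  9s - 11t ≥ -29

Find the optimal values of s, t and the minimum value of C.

Extreme points and C = -10s + 8t:
  (0, 3/2) → C = 12
  (25/37, 118/37) → C = 694/37
  (0, 29/11) → C = 232/11

s = 0, t = 3/2, minimum C = 12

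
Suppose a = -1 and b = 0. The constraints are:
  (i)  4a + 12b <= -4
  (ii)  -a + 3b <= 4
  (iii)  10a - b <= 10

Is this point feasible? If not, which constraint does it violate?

(i): -4 ≤ -4 ✓
(ii): 1 ≤ 4 ✓
(iii): -10 ≤ 10 ✓

feasible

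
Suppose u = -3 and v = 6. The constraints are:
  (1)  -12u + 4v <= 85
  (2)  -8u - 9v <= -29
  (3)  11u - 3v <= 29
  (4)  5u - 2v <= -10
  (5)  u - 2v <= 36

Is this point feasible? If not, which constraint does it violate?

(1): 60 ≤ 85 ✓
(2): -30 ≤ -29 ✓
(3): -51 ≤ 29 ✓
(4): -27 ≤ -10 ✓
(5): -15 ≤ 36 ✓

feasible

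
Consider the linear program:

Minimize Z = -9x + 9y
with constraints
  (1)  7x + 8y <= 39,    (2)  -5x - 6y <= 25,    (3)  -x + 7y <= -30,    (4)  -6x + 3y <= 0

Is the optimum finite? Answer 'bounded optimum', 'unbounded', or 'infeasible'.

bounded optimum

Vertices and Z = -9x + 9y:
  (217, -185) → Z = -3618
  (9, -3) → Z = -108
  (5/41, -175/41) → Z = -1620/41
The feasible region has finitely many vertices and no improving ray; the minimum is -3618 at (217, -185).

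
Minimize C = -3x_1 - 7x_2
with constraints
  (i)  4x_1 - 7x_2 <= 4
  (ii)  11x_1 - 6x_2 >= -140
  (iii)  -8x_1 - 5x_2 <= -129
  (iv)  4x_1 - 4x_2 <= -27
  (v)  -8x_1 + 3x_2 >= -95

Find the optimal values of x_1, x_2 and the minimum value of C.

x_1 = 66, x_2 = 433/3, minimum C = -3625/3

Feasible corners and C = -3x_1 - 7x_2:
  (74/103, 2539/103) → C = -17995/103
  (66, 433/3) → C = -3625/3
  (381/52, 183/13) → C = -6267/52
  (461/20, 149/5) → C = -1111/4

The binding constraints are 11x_1 - 6x_2 = -140 and -8x_1 + 3x_2 = -95.
Solving simultaneously gives x_1 = 66, x_2 = 433/3.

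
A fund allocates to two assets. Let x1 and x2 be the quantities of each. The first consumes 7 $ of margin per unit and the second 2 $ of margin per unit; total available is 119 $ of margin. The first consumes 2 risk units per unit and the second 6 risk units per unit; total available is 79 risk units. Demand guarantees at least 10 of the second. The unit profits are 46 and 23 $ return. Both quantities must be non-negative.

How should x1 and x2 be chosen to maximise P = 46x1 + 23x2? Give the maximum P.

x1 = 19/2, x2 = 10, maximum P = 667

Extreme points and P = 46x1 + 23x2:
  (0, 79/6) → P = 1817/6
  (0, 10) → P = 230
  (19/2, 10) → P = 667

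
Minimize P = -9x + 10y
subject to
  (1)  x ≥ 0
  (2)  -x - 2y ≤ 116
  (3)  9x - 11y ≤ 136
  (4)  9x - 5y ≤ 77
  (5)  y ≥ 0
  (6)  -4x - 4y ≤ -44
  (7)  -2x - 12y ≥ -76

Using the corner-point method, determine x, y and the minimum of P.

Vertices and P = -9x + 10y:
  (66/7, 11/7) → P = -484/7
  (652/59, 265/59) → P = -3218/59
  (28/5, 27/5) → P = 18/5

The optimum lies where 9x - 5y = 77 and -4x - 4y = -44.
Solving simultaneously gives x = 66/7, y = 11/7.

x = 66/7, y = 11/7, minimum P = -484/7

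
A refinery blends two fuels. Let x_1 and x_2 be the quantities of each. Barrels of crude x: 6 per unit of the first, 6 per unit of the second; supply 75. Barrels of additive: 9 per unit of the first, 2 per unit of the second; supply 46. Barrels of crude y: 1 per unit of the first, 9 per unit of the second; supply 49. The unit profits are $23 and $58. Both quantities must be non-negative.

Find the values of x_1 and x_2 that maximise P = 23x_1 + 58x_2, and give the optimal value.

The binding constraints are 9x_1 + 2x_2 = 46 and x_1 + 9x_2 = 49.
Solving simultaneously gives x_1 = 4, x_2 = 5.

x_1 = 4, x_2 = 5, maximum P = 382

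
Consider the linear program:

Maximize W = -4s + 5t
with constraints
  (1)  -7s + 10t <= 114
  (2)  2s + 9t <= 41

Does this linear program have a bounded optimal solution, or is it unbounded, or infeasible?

unbounded

From the feasible point (-616/83, 515/83), moving in the direction (-10, -7) keeps every constraint satisfied while W increases without bound.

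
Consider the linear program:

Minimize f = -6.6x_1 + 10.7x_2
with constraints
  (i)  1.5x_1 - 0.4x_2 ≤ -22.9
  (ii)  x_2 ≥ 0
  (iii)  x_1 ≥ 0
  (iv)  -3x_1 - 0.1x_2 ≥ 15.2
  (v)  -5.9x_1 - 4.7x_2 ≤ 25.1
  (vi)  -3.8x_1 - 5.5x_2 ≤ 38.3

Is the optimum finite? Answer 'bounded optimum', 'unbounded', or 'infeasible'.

The boundaries 1.5x_1 - 0.4x_2 = -22.9 and x_1 = 0 meet at (0, 57.25), but that point violates -3x_1 - 0.1x_2 ≥ 15.2. Every candidate vertex is excluded by some other constraint, so the feasible region is empty.

infeasible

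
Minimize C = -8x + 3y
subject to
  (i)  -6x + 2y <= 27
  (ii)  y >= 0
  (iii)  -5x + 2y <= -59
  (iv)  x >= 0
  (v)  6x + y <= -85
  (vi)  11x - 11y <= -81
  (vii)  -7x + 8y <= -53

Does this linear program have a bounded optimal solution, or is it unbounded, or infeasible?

The boundaries 11x - 11y = -81 and -7x + 8y = -53 meet at (-1231/11, -1150/11), but that point violates -6x + 2y ≤ 27. Every candidate vertex is excluded by some other constraint, so the feasible region is empty.

infeasible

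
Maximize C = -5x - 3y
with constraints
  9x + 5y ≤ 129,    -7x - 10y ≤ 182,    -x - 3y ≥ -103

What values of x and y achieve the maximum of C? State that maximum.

The optimum lies where -7x - 10y = 182 and -x - 3y = -103.
Solving simultaneously gives x = -1576/11, y = 903/11.

x = -1576/11, y = 903/11, maximum C = 5171/11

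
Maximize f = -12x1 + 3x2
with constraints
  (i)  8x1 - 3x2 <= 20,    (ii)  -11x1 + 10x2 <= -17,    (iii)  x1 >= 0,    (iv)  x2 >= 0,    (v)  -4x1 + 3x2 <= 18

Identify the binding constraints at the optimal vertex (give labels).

(ii) and (iv)

Corner points and f = -12x1 + 3x2:
  (149/47, 84/47) → f = -1536/47
  (5/2, 0) → f = -30
  (17/11, 0) → f = -204/11

The maximum is at (17/11, 0). Substituting into each constraint, equality holds for (ii) and (iv); the remaining constraints have slack.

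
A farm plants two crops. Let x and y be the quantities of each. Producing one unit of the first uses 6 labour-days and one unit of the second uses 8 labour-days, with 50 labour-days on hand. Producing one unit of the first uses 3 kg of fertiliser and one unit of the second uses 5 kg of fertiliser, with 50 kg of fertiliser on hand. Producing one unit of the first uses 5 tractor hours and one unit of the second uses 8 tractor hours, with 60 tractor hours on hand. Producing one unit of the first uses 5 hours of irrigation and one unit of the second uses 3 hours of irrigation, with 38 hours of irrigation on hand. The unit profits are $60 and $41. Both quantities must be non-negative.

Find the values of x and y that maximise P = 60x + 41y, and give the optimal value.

x = 7, y = 1, maximum P = 461

Vertices and P = 60x + 41y:
  (0, 0) → P = 0
  (0, 25/4) → P = 1025/4
  (38/5, 0) → P = 456
  (7, 1) → P = 461

The binding constraints are 6x + 8y = 50 and 5x + 3y = 38.
Solving simultaneously gives x = 7, y = 1.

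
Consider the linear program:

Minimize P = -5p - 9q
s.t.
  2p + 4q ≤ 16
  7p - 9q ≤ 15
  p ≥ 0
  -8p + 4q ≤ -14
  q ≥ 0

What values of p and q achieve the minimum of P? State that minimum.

p = 102/23, q = 41/23, minimum P = -879/23

Vertices and P = -5p - 9q:
  (102/23, 41/23) → P = -879/23
  (3, 5/2) → P = -75/2
  (15/7, 0) → P = -75/7
  (7/4, 0) → P = -35/4

The binding constraints are 2p + 4q = 16 and 7p - 9q = 15.
Solving simultaneously gives p = 102/23, q = 41/23.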